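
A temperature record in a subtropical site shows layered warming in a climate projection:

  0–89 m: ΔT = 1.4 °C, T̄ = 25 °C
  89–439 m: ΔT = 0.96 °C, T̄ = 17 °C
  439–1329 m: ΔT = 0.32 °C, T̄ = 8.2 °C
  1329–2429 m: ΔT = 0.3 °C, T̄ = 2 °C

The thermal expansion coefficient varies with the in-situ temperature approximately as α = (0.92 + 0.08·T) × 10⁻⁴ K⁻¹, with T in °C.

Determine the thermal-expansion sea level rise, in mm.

Δh ≈ 194 mm

Layer 1: α = (0.92 + 0.08×25)×10⁻⁴ = 2.92×10⁻⁴ K⁻¹
Layer 2: α = (0.92 + 0.08×17)×10⁻⁴ = 2.28×10⁻⁴ K⁻¹
Layer 3: α = (0.92 + 0.08×8.2)×10⁻⁴ = 1.576×10⁻⁴ K⁻¹
Layer 4: α = (0.92 + 0.08×2)×10⁻⁴ = 1.08×10⁻⁴ K⁻¹
89 × 2.92×10⁻⁴ × 1.4 = 0.0363832 m
2.28×10⁻⁴ × 0.96 × 350 = 0.076608 m
1.576×10⁻⁴ × 890 × 0.32 = 0.04488448 m
1100 × 0.3 × 1.08×10⁻⁴ = 0.03564 m
Δh = 0.0363832 + 0.076608 + 0.04488448 + 0.03564 = 0.19351568 m ≈ 194 mm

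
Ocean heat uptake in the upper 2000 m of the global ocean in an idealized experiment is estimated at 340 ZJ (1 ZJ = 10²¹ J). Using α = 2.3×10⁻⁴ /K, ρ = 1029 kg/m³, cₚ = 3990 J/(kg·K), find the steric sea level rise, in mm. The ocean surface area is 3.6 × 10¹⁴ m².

Per unit area: Q = 340×10²¹ / (3.6×10¹⁴) ≈ 9.444×10⁸ J/m²
Δh = αQ/(ρcₚ) = 2.3×10⁻⁴ × 9.444×10⁸ / (1029 × 3990) ≈ 0.052905 m

Δh = 53 mm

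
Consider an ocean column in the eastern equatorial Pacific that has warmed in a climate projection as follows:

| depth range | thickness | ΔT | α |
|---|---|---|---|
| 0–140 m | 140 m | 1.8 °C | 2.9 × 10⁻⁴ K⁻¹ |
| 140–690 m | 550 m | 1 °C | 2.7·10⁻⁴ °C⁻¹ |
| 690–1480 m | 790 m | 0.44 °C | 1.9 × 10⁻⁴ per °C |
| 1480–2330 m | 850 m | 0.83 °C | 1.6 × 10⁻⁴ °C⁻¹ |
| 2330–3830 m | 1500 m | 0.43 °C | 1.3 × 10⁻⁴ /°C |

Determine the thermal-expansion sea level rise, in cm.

Δh = 48.4 cm

Layer 1: 140 × 1.8 × 2.9×10⁻⁴ = 0.07308 m
1 × 550 × 2.7×10⁻⁴ = 0.14850 m
Layer 3: 790 × 0.44 × 1.9×10⁻⁴ = 0.066044 m
850 × 1.6×10⁻⁴ × 0.83 = 0.11288 m
2330–3830 m: 0.43 × 1500 × 1.3×10⁻⁴ = 0.08385 m
Δh = 0.07308 + 0.14850 + 0.066044 + 0.11288 + 0.08385 = 0.484354 m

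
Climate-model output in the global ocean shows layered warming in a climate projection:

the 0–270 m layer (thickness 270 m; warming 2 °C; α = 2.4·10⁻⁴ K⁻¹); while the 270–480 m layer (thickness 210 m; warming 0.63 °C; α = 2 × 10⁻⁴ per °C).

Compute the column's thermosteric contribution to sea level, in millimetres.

270 × 2 × 2.4×10⁻⁴ = 0.12960 m
Layer 2: 0.63 × 210 × 2×10⁻⁴ = 0.02646 m
Δh = 0.12960 + 0.02646 = 0.15606 m

156 mm of thermosteric rise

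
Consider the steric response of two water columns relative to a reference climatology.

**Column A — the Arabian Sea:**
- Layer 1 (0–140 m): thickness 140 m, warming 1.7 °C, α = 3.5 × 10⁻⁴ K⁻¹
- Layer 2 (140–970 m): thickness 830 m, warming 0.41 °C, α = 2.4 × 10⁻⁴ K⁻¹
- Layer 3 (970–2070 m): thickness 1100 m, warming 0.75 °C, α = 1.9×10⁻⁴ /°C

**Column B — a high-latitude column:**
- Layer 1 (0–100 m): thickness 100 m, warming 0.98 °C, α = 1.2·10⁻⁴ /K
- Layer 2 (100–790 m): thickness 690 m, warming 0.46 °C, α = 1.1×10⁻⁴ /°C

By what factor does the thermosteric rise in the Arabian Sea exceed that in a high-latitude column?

a factor of 6.9

A 0–140 m: 3.5×10⁻⁴ × 140 × 1.7 = 0.08330 m
A 2.4×10⁻⁴ × 0.41 × 830 = 0.081672 m
A Layer 3: 1100 × 1.9×10⁻⁴ × 0.75 = 0.15675 m
A total: 0.321722 m
B 100 × 0.98 × 1.2×10⁻⁴ = 0.01176 m
B Layer 2: 0.46 × 1.1×10⁻⁴ × 690 = 0.034914 m
B total: 0.046674 m
Ratio: 0.321722 / 0.046674 ≈ 6.893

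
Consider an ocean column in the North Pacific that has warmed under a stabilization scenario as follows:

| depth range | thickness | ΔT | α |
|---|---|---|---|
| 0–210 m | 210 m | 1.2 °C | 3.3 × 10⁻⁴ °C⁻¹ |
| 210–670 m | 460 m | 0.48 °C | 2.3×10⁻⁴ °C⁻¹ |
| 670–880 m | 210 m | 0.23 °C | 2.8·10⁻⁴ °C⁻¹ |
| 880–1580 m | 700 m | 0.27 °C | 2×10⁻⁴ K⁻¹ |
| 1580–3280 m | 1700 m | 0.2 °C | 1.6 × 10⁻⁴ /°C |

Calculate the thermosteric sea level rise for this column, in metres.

210 × 1.2 × 3.3×10⁻⁴ = 0.08316 m
2.3×10⁻⁴ × 460 × 0.48 = 0.050784 m
670–880 m: 210 × 0.23 × 2.8×10⁻⁴ = 0.013524 m
0.27 × 2×10⁻⁴ × 700 = 0.03780 m
1580–3280 m: 1.6×10⁻⁴ × 0.2 × 1700 = 0.05440 m
Δh = 0.08316 + 0.050784 + 0.013524 + 0.03780 + 0.05440 = 0.239668 m

Δh = 0.24 m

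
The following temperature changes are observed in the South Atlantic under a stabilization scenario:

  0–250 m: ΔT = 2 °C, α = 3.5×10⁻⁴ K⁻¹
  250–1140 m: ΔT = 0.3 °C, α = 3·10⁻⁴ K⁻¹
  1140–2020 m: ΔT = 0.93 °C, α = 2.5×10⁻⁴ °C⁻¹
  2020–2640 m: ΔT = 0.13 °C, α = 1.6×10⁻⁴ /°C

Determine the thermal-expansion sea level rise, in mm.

473 mm

0–250 m: 250 × 2 × 3.5×10⁻⁴ = 0.17500 m
0.3 × 890 × 3×10⁻⁴ = 0.08010 m
2.5×10⁻⁴ × 0.93 × 880 = 0.20460 m
Layer 4: 0.13 × 1.6×10⁻⁴ × 620 = 0.012896 m
Δh = 0.17500 + 0.08010 + 0.20460 + 0.012896 = 0.472596 m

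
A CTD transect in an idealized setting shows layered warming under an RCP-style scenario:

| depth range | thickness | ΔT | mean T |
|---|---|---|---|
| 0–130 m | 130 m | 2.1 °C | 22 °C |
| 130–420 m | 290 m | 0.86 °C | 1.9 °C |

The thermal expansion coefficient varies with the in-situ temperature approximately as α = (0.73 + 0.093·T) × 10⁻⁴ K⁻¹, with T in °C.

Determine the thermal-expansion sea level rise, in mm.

Δh ≈ 98.4 mm

Layer 1: α = (0.73 + 0.093×22)×10⁻⁴ = 2.776×10⁻⁴ K⁻¹
Layer 2: α = (0.73 + 0.093×1.9)×10⁻⁴ = 0.9067×10⁻⁴ K⁻¹
0–130 m: 2.1 × 2.776×10⁻⁴ × 130 = 0.0757848 m
290 × 0.9067×10⁻⁴ × 0.86 = 0.022613098 m
Δh = 0.0757848 + 0.022613098 = 0.098397898 m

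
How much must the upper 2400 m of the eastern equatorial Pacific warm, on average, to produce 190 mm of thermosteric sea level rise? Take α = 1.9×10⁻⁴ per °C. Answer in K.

about 0.417 K

ΔT = Δh/(αH) = 0.19 / (1.9×10⁻⁴ × 2400) ≈ 0.4167 K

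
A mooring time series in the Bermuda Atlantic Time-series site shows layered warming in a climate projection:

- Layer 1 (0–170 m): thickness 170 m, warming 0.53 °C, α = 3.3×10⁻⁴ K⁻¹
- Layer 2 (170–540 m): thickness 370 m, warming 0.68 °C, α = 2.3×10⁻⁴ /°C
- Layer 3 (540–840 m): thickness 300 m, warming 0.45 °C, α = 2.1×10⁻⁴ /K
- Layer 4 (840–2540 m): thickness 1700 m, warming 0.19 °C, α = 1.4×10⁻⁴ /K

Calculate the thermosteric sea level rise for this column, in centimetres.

Layer 1: 0.53 × 170 × 3.3×10⁻⁴ = 0.029733 m
Layer 2: 370 × 2.3×10⁻⁴ × 0.68 = 0.057868 m
2.1×10⁻⁴ × 300 × 0.45 = 0.02835 m
0.19 × 1700 × 1.4×10⁻⁴ = 0.04522 m
Δh = 0.029733 + 0.057868 + 0.02835 + 0.04522 = 0.161171 m ≈ 16.1 cm

16.1 cm of thermosteric rise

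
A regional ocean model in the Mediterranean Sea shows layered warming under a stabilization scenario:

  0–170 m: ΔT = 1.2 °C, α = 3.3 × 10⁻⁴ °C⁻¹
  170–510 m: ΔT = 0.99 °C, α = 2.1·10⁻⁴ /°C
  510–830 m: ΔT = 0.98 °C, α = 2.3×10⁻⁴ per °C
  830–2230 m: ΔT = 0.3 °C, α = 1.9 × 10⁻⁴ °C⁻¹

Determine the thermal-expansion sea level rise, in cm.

1.2 × 3.3×10⁻⁴ × 170 = 0.06732 m
Layer 2: 2.1×10⁻⁴ × 340 × 0.99 = 0.070686 m
Layer 3: 2.3×10⁻⁴ × 320 × 0.98 = 0.072128 m
830–2230 m: 1400 × 0.3 × 1.9×10⁻⁴ = 0.07980 m
Δh = 0.06732 + 0.070686 + 0.072128 + 0.07980 = 0.289934 m

Δh = 29.0 cm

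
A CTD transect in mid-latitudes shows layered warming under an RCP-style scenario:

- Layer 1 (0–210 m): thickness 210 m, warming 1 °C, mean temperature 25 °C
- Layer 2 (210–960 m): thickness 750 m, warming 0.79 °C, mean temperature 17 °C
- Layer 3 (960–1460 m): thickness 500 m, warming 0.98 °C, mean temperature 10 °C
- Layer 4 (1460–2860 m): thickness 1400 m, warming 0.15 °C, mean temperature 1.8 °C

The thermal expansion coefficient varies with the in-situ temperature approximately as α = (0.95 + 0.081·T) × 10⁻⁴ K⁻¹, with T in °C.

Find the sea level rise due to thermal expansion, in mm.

310 mm

Layer 1: α = (0.95 + 0.081×25)×10⁻⁴ = 2.975×10⁻⁴ K⁻¹
Layer 2: α = (0.95 + 0.081×17)×10⁻⁴ = 2.327×10⁻⁴ K⁻¹
Layer 3: α = (0.95 + 0.081×10)×10⁻⁴ = 1.76×10⁻⁴ K⁻¹
Layer 4: α = (0.95 + 0.081×1.8)×10⁻⁴ = 1.0958×10⁻⁴ K⁻¹
2.975×10⁻⁴ × 1 × 210 = 0.062475 m
210–960 m: 750 × 0.79 × 2.327×10⁻⁴ = 0.13787475 m
Layer 3: 1.76×10⁻⁴ × 500 × 0.98 = 0.08624 m
1460–2860 m: 0.15 × 1400 × 1.0958×10⁻⁴ = 0.0230118 m
Δh = 0.062475 + 0.13787475 + 0.08624 + 0.0230118 = 0.30960155 m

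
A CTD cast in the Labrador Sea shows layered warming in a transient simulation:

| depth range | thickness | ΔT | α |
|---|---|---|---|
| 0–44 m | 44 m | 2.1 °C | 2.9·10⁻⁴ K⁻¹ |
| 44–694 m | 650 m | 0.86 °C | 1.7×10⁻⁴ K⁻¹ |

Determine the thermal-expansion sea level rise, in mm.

Layer 1: 44 × 2.1 × 2.9×10⁻⁴ = 0.026796 m
Layer 2: 650 × 0.86 × 1.7×10⁻⁴ = 0.09503 m
Δh = 0.026796 + 0.09503 = 0.121826 m

122 mm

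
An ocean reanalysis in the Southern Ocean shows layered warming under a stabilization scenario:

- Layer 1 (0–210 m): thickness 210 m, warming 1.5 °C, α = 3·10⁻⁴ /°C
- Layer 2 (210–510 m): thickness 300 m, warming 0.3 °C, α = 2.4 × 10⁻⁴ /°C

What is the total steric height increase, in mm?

116 mm

Layer 1: 3×10⁻⁴ × 210 × 1.5 = 0.09450 m
210–510 m: 2.4×10⁻⁴ × 300 × 0.3 = 0.02160 m
Δh = 0.09450 + 0.02160 = 0.11610 m ≈ 116 mm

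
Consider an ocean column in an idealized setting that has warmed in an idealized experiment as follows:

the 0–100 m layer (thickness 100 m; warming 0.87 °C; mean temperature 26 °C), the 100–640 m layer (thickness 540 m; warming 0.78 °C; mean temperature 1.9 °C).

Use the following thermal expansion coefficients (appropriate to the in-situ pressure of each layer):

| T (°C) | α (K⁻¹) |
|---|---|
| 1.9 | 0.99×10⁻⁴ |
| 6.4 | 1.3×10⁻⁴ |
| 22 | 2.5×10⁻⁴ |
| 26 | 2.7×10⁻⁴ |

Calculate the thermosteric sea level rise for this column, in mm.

about 65 mm

Layer 1 at 26 °C → α = 2.7×10⁻⁴ K⁻¹
Layer 2 at 1.9 °C → α = 0.99×10⁻⁴ K⁻¹
0.87 × 2.7×10⁻⁴ × 100 = 0.02349 m
100–640 m: 0.99×10⁻⁴ × 0.78 × 540 = 0.0416988 m
Δh = 0.02349 + 0.0416988 = 0.0651888 m ≈ 65 mm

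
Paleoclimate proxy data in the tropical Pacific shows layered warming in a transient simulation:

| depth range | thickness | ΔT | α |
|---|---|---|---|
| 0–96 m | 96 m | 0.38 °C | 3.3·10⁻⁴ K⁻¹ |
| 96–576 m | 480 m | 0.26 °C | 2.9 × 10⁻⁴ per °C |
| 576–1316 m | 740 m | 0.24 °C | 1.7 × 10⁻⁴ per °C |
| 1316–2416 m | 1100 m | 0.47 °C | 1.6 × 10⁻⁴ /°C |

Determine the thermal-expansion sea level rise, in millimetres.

about 161 mm

3.3×10⁻⁴ × 0.38 × 96 = 0.0120384 m
Layer 2: 480 × 2.9×10⁻⁴ × 0.26 = 0.036192 m
576–1316 m: 740 × 0.24 × 1.7×10⁻⁴ = 0.030192 m
1316–2416 m: 1100 × 0.47 × 1.6×10⁻⁴ = 0.08272 m
Δh = 0.0120384 + 0.036192 + 0.030192 + 0.08272 = 0.1611424 m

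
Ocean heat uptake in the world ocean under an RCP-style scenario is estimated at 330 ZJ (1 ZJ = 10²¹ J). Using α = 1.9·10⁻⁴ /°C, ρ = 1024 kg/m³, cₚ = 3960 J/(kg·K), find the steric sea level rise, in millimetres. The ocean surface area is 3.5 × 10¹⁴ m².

Δh ≈ 44 mm

Per unit area: Q = 330×10²¹ / (3.5×10¹⁴) ≈ 9.429×10⁸ J/m²
Δh = αQ/(ρcₚ) = 1.9×10⁻⁴ × 9.429×10⁸ / (1024 × 3960) ≈ 0.04418 m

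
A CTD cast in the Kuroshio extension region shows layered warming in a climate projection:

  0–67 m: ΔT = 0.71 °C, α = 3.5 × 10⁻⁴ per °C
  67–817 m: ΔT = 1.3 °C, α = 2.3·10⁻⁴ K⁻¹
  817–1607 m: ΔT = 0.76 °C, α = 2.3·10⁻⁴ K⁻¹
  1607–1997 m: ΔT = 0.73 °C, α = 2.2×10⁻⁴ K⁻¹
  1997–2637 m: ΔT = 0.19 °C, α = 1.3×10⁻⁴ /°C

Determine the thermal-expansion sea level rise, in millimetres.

0–67 m: 3.5×10⁻⁴ × 0.71 × 67 = 0.0166495 m
Layer 2: 2.3×10⁻⁴ × 1.3 × 750 = 0.22425 m
Layer 3: 2.3×10⁻⁴ × 0.76 × 790 = 0.138092 m
1607–1997 m: 0.73 × 2.2×10⁻⁴ × 390 = 0.062634 m
640 × 1.3×10⁻⁴ × 0.19 = 0.015808 m
Δh = 0.0166495 + 0.22425 + 0.138092 + 0.062634 + 0.015808 = 0.4574335 m

about 457 mm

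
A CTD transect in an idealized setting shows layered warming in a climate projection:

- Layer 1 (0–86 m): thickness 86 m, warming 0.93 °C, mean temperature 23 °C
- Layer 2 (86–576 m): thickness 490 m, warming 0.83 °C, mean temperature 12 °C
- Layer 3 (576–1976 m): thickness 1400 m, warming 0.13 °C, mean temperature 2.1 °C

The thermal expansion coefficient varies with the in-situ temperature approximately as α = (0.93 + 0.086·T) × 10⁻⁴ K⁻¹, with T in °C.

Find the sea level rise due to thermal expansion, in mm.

Layer 1: α = (0.93 + 0.086×23)×10⁻⁴ = 2.908×10⁻⁴ K⁻¹
Layer 2: α = (0.93 + 0.086×12)×10⁻⁴ = 1.962×10⁻⁴ K⁻¹
Layer 3: α = (0.93 + 0.086×2.1)×10⁻⁴ = 1.1106×10⁻⁴ K⁻¹
0.93 × 2.908×10⁻⁴ × 86 = 0.023258184 m
1.962×10⁻⁴ × 490 × 0.83 = 0.07979454 m
1.1106×10⁻⁴ × 1400 × 0.13 = 0.02021292 m
Δh = 0.023258184 + 0.07979454 + 0.02021292 = 0.123265644 m ≈ 123 mm

about 123 mm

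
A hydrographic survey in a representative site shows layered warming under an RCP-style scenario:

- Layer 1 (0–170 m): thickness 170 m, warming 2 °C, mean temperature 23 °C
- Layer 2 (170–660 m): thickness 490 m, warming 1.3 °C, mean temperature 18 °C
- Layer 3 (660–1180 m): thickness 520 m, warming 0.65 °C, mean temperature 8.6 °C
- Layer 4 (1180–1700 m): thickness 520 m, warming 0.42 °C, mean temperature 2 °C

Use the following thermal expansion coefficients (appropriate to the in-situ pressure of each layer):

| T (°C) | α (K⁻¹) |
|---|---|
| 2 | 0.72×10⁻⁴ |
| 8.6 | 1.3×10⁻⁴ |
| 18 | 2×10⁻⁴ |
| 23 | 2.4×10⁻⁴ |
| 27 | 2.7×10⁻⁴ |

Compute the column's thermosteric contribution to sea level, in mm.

Layer 1 at 23 °C → α = 2.4×10⁻⁴ K⁻¹
Layer 2 at 18 °C → α = 2×10⁻⁴ K⁻¹
Layer 3 at 8.6 °C → α = 1.3×10⁻⁴ K⁻¹
Layer 4 at 2 °C → α = 0.72×10⁻⁴ K⁻¹
2.4×10⁻⁴ × 2 × 170 = 0.08160 m
Layer 2: 1.3 × 490 × 2×10⁻⁴ = 0.12740 m
Layer 3: 1.3×10⁻⁴ × 520 × 0.65 = 0.04394 m
1180–1700 m: 520 × 0.72×10⁻⁴ × 0.42 = 0.0157248 m
Δh = 0.08160 + 0.12740 + 0.04394 + 0.0157248 = 0.2686648 m

about 269 mm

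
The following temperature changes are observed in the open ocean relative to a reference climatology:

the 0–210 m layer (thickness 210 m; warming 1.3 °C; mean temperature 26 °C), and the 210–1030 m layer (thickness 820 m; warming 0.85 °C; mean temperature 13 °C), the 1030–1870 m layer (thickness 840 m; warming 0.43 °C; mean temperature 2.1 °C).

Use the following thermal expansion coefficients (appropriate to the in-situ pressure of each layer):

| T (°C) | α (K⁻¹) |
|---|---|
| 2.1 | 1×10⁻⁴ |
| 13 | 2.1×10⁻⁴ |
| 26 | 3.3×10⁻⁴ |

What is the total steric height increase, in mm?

Layer 1 at 26 °C → α = 3.3×10⁻⁴ K⁻¹
Layer 2 at 13 °C → α = 2.1×10⁻⁴ K⁻¹
Layer 3 at 2.1 °C → α = 1×10⁻⁴ K⁻¹
0–210 m: 210 × 1.3 × 3.3×10⁻⁴ = 0.09009 m
Layer 2: 2.1×10⁻⁴ × 820 × 0.85 = 0.14637 m
1030–1870 m: 840 × 0.43 × 1×10⁻⁴ = 0.03612 m
Δh = 0.09009 + 0.14637 + 0.03612 = 0.27258 m

Δh = 273 mm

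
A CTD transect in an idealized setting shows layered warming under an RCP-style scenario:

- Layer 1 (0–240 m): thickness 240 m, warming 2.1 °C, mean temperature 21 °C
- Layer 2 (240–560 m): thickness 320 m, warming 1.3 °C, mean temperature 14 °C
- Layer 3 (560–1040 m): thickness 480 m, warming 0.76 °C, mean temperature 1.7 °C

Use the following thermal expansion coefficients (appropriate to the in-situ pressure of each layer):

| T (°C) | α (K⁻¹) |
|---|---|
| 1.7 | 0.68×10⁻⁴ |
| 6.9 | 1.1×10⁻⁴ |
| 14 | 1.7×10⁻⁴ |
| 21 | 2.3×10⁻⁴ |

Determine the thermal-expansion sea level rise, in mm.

about 211 mm

Layer 1 at 21 °C → α = 2.3×10⁻⁴ K⁻¹
Layer 2 at 14 °C → α = 1.7×10⁻⁴ K⁻¹
Layer 3 at 1.7 °C → α = 0.68×10⁻⁴ K⁻¹
Layer 1: 2.3×10⁻⁴ × 2.1 × 240 = 0.11592 m
Layer 2: 1.3 × 1.7×10⁻⁴ × 320 = 0.07072 m
560–1040 m: 0.68×10⁻⁴ × 480 × 0.76 = 0.0248064 m
Δh = 0.11592 + 0.07072 + 0.0248064 = 0.2114464 m ≈ 211 mm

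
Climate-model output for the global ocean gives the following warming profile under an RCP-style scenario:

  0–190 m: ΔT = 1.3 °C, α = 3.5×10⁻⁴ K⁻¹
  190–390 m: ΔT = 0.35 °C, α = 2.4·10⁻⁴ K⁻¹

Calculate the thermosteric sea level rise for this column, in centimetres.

3.5×10⁻⁴ × 190 × 1.3 = 0.08645 m
190–390 m: 0.35 × 200 × 2.4×10⁻⁴ = 0.01680 m
Δh = 0.08645 + 0.01680 = 0.10325 m ≈ 10.3 cm

Δh ≈ 10.3 cm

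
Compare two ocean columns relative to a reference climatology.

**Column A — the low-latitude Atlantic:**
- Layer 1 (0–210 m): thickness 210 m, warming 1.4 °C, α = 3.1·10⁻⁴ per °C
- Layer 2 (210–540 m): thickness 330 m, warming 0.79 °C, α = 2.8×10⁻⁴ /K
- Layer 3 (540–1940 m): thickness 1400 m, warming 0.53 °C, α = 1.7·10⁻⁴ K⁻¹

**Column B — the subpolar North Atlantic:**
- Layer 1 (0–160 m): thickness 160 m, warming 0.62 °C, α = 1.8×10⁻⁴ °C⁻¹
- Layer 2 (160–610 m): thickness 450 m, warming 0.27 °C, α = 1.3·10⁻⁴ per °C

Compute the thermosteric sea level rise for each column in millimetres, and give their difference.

A 0–210 m: 3.1×10⁻⁴ × 210 × 1.4 = 0.09114 m
A 210–540 m: 330 × 0.79 × 2.8×10⁻⁴ = 0.072996 m
A Layer 3: 0.53 × 1.7×10⁻⁴ × 1400 = 0.12614 m
A total: 0.290276 m
B 1.8×10⁻⁴ × 0.62 × 160 = 0.017856 m
B 0.27 × 1.3×10⁻⁴ × 450 = 0.015795 m
B total: 0.033651 m
Difference: 0.290276 − 0.033651 = 0.256625 m

A: 290 mm; B: 33.7 mm; difference 257 mm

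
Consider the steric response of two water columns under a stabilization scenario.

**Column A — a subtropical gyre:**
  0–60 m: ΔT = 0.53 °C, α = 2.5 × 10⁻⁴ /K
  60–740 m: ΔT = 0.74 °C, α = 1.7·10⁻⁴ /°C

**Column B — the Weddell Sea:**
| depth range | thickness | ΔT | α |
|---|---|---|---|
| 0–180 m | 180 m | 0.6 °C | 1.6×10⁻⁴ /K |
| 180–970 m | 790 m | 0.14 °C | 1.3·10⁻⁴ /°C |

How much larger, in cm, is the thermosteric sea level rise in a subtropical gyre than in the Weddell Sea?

A 0–60 m: 0.53 × 2.5×10⁻⁴ × 60 = 0.00795 m
A 60–740 m: 0.74 × 1.7×10⁻⁴ × 680 = 0.085544 m
A total: 0.093494 m
B 0–180 m: 0.6 × 180 × 1.6×10⁻⁴ = 0.01728 m
B Layer 2: 1.3×10⁻⁴ × 0.14 × 790 = 0.014378 m
B total: 0.031658 m
Difference: 0.093494 − 0.031658 = 0.061836 m

6.18 cm larger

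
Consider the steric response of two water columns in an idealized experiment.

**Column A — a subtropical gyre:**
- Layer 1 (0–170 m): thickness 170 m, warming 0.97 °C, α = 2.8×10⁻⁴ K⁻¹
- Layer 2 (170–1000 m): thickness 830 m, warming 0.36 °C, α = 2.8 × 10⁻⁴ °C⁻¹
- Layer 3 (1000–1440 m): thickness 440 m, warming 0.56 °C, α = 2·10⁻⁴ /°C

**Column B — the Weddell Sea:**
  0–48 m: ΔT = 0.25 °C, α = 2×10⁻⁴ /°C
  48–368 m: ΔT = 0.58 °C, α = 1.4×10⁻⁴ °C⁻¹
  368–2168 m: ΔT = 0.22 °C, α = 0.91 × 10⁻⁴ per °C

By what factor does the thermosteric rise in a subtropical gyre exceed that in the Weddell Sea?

A 170 × 2.8×10⁻⁴ × 0.97 = 0.046172 m
A 170–1000 m: 0.36 × 2.8×10⁻⁴ × 830 = 0.083664 m
A 1000–1440 m: 0.56 × 2×10⁻⁴ × 440 = 0.04928 m
A total: 0.179116 m
B 48 × 0.25 × 2×10⁻⁴ = 0.00240 m
B 320 × 0.58 × 1.4×10⁻⁴ = 0.025984 m
B 368–2168 m: 0.91×10⁻⁴ × 1800 × 0.22 = 0.036036 m
B total: 0.06442 m
Ratio: 0.179116 / 0.06442 ≈ 2.780

a factor of 2.78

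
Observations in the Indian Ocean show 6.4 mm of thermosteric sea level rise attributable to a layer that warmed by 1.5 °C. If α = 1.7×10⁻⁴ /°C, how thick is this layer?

about 25.1 m

H = Δh/(αΔT) = 0.0064 / (1.7×10⁻⁴ × 1.5) ≈ 25.10 m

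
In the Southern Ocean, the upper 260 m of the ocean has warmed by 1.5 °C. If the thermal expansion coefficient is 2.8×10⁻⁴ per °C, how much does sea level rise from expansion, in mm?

109 mm of thermosteric rise

Δh = αΔT·H = 2.8×10⁻⁴ × 1.5 × 260 = 0.10920 m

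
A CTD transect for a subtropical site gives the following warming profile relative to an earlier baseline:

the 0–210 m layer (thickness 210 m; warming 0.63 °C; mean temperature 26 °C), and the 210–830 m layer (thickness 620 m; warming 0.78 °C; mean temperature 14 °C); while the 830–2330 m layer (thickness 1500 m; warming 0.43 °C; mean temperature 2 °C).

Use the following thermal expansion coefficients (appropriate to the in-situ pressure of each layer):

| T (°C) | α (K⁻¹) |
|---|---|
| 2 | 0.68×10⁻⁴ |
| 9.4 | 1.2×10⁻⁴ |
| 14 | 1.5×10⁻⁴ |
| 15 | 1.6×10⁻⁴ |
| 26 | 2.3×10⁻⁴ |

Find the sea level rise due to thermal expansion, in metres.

Layer 1 at 26 °C → α = 2.3×10⁻⁴ K⁻¹
Layer 2 at 14 °C → α = 1.5×10⁻⁴ K⁻¹
Layer 3 at 2 °C → α = 0.68×10⁻⁴ K⁻¹
0–210 m: 0.63 × 210 × 2.3×10⁻⁴ = 0.030429 m
1.5×10⁻⁴ × 620 × 0.78 = 0.07254 m
0.68×10⁻⁴ × 1500 × 0.43 = 0.04386 m
Δh = 0.030429 + 0.07254 + 0.04386 = 0.146829 m ≈ 0.147 m

0.147 m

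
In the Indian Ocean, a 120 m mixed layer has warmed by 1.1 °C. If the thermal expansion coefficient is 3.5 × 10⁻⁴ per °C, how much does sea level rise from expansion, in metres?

Δh = αΔT·H = 3.5×10⁻⁴ × 1.1 × 120 = 0.04620 m

Δh = 0.046 m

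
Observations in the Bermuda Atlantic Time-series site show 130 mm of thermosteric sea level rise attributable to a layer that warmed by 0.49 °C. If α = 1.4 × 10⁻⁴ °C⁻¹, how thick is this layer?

about 1900 m

H = Δh/(αΔT) = 0.13 / (1.4×10⁻⁴ × 0.49) ≈ 1895 m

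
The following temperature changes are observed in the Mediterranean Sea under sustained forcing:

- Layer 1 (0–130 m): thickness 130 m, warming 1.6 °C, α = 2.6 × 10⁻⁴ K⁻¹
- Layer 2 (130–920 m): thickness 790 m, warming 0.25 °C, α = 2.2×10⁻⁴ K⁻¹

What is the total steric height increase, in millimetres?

0–130 m: 2.6×10⁻⁴ × 130 × 1.6 = 0.05408 m
0.25 × 790 × 2.2×10⁻⁴ = 0.04345 m
Δh = 0.05408 + 0.04345 = 0.09753 m ≈ 97.5 mm

Δh = 97.5 mm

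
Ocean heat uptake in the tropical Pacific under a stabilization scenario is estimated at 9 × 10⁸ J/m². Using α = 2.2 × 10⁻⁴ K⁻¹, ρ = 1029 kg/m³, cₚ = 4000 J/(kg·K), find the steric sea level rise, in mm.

48 mm of thermosteric rise

Δh = αQ/(ρcₚ) = 2.2×10⁻⁴ × 9×10⁸ / (1029 × 4000) ≈ 0.048105 m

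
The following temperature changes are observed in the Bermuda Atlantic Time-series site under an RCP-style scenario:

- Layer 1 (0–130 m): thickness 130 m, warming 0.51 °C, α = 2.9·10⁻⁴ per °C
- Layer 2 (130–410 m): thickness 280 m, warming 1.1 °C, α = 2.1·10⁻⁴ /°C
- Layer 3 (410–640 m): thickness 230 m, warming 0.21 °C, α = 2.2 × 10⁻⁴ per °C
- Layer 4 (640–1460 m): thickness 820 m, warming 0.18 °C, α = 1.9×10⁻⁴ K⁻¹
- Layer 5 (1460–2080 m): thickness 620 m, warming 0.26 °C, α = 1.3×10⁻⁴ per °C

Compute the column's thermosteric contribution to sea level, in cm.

0.51 × 2.9×10⁻⁴ × 130 = 0.019227 m
130–410 m: 2.1×10⁻⁴ × 280 × 1.1 = 0.06468 m
Layer 3: 2.2×10⁻⁴ × 0.21 × 230 = 0.010626 m
640–1460 m: 0.18 × 820 × 1.9×10⁻⁴ = 0.028044 m
620 × 1.3×10⁻⁴ × 0.26 = 0.020956 m
Δh = 0.019227 + 0.06468 + 0.010626 + 0.028044 + 0.020956 = 0.143533 m ≈ 14.4 cm

Δh ≈ 14.4 cm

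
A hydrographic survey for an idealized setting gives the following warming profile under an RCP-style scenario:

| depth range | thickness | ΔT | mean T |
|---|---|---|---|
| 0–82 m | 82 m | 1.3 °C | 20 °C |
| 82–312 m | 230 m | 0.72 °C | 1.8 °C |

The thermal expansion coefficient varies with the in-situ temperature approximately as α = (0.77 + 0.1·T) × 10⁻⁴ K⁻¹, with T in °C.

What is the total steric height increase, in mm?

Layer 1: α = (0.77 + 0.1×20)×10⁻⁴ = 2.77×10⁻⁴ K⁻¹
Layer 2: α = (0.77 + 0.1×1.8)×10⁻⁴ = 0.95×10⁻⁴ K⁻¹
0–82 m: 1.3 × 82 × 2.77×10⁻⁴ = 0.0295282 m
Layer 2: 0.95×10⁻⁴ × 0.72 × 230 = 0.015732 m
Δh = 0.0295282 + 0.015732 = 0.0452602 m ≈ 45.3 mm

Δh ≈ 45.3 mm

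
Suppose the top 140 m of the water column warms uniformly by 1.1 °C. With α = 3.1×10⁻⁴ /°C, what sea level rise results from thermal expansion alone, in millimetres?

Δh = αΔT·H = 3.1×10⁻⁴ × 1.1 × 140 = 0.04774 m

Δh ≈ 47.7 mm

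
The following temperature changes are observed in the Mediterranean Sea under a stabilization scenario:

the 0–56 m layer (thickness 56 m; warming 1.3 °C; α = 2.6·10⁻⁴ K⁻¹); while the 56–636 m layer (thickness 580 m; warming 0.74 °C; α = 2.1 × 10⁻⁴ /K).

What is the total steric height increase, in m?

0–56 m: 1.3 × 56 × 2.6×10⁻⁴ = 0.018928 m
580 × 2.1×10⁻⁴ × 0.74 = 0.090132 m
Δh = 0.018928 + 0.090132 = 0.10906 m

0.11 m of thermosteric rise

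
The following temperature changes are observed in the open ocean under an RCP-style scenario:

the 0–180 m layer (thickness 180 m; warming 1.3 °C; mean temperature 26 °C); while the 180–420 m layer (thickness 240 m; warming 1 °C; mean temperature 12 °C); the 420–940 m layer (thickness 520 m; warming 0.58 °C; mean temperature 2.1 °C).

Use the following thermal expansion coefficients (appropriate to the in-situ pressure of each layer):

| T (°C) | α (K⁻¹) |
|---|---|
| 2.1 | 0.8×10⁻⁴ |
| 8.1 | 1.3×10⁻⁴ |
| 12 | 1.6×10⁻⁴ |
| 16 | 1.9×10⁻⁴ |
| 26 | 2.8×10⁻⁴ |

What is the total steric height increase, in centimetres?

Layer 1 at 26 °C → α = 2.8×10⁻⁴ K⁻¹
Layer 2 at 12 °C → α = 1.6×10⁻⁴ K⁻¹
Layer 3 at 2.1 °C → α = 0.8×10⁻⁴ K⁻¹
180 × 2.8×10⁻⁴ × 1.3 = 0.06552 m
Layer 2: 1.6×10⁻⁴ × 1 × 240 = 0.03840 m
Layer 3: 0.8×10⁻⁴ × 0.58 × 520 = 0.024128 m
Δh = 0.06552 + 0.03840 + 0.024128 = 0.128048 m

Δh = 12.8 cm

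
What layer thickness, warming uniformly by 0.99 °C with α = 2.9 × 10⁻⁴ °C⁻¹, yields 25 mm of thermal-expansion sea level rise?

about 87.1 m

H = Δh/(αΔT) = 0.025 / (2.9×10⁻⁴ × 0.99) ≈ 87.08 m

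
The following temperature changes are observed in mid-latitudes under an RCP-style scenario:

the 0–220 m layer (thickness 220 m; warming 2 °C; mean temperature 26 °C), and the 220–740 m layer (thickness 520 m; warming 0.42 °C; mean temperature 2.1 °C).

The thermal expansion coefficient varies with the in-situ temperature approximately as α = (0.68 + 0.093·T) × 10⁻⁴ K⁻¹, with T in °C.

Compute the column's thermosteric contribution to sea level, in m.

Layer 1: α = (0.68 + 0.093×26)×10⁻⁴ = 3.098×10⁻⁴ K⁻¹
Layer 2: α = (0.68 + 0.093×2.1)×10⁻⁴ = 0.8753×10⁻⁴ K⁻¹
220 × 2 × 3.098×10⁻⁴ = 0.136312 m
220–740 m: 0.8753×10⁻⁴ × 520 × 0.42 = 0.019116552 m
Δh = 0.136312 + 0.019116552 = 0.155428552 m

Δh ≈ 0.155 m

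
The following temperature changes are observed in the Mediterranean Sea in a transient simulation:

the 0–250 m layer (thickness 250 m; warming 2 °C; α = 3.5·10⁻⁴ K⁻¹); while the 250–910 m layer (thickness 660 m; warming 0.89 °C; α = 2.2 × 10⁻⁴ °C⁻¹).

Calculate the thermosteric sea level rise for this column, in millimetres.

304 mm of thermosteric rise

0–250 m: 3.5×10⁻⁴ × 2 × 250 = 0.17500 m
Layer 2: 0.89 × 660 × 2.2×10⁻⁴ = 0.129228 m
Δh = 0.17500 + 0.129228 = 0.304228 m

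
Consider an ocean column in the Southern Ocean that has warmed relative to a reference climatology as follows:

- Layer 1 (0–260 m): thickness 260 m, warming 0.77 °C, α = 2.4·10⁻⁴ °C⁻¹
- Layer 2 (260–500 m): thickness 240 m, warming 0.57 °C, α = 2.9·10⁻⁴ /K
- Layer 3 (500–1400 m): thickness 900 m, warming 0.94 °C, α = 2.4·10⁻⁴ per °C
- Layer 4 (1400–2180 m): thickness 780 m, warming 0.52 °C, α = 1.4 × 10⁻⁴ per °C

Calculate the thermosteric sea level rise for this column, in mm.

Layer 1: 260 × 0.77 × 2.4×10⁻⁴ = 0.048048 m
Layer 2: 0.57 × 240 × 2.9×10⁻⁴ = 0.039672 m
500–1400 m: 900 × 0.94 × 2.4×10⁻⁴ = 0.20304 m
780 × 0.52 × 1.4×10⁻⁴ = 0.056784 m
Δh = 0.048048 + 0.039672 + 0.20304 + 0.056784 = 0.347544 m ≈ 350 mm

Δh = 350 mm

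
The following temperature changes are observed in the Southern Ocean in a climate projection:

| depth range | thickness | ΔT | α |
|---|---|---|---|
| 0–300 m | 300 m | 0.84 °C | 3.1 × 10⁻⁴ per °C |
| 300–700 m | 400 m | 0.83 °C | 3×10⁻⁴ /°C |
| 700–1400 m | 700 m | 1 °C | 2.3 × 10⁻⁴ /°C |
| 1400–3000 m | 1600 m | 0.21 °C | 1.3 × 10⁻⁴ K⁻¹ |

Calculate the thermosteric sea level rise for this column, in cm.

about 38.2 cm

300 × 3.1×10⁻⁴ × 0.84 = 0.07812 m
300–700 m: 400 × 3×10⁻⁴ × 0.83 = 0.09960 m
1 × 700 × 2.3×10⁻⁴ = 0.16100 m
Layer 4: 0.21 × 1600 × 1.3×10⁻⁴ = 0.04368 m
Δh = 0.07812 + 0.09960 + 0.16100 + 0.04368 = 0.38240 m ≈ 38.2 cm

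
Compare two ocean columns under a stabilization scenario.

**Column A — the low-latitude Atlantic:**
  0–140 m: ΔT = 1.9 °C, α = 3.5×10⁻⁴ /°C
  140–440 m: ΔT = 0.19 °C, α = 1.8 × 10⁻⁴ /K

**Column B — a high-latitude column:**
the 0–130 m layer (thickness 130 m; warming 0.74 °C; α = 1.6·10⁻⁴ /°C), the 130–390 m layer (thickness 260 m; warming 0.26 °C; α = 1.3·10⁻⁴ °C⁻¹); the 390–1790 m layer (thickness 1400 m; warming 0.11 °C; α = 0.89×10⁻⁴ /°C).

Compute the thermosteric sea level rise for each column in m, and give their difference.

A: 0.103 m; B: 0.0379 m; difference 0.0655 m

A 0–140 m: 140 × 3.5×10⁻⁴ × 1.9 = 0.09310 m
A 140–440 m: 0.19 × 1.8×10⁻⁴ × 300 = 0.01026 m
A total: 0.10336 m
B 0.74 × 1.6×10⁻⁴ × 130 = 0.015392 m
B Layer 2: 0.26 × 1.3×10⁻⁴ × 260 = 0.008788 m
B Layer 3: 1400 × 0.89×10⁻⁴ × 0.11 = 0.013706 m
B total: 0.037886 m
Difference: 0.10336 − 0.037886 = 0.065474 m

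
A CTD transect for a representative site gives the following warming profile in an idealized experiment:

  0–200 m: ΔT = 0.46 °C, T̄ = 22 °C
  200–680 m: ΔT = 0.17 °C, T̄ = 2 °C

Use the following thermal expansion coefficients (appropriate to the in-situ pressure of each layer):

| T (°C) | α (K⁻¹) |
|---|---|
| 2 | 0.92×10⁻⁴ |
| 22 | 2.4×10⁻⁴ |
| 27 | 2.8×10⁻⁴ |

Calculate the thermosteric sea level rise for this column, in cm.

3.0 cm of thermosteric rise

Layer 1 at 22 °C → α = 2.4×10⁻⁴ K⁻¹
Layer 2 at 2 °C → α = 0.92×10⁻⁴ K⁻¹
200 × 2.4×10⁻⁴ × 0.46 = 0.02208 m
200–680 m: 480 × 0.92×10⁻⁴ × 0.17 = 0.0075072 m
Δh = 0.02208 + 0.0075072 = 0.0295872 m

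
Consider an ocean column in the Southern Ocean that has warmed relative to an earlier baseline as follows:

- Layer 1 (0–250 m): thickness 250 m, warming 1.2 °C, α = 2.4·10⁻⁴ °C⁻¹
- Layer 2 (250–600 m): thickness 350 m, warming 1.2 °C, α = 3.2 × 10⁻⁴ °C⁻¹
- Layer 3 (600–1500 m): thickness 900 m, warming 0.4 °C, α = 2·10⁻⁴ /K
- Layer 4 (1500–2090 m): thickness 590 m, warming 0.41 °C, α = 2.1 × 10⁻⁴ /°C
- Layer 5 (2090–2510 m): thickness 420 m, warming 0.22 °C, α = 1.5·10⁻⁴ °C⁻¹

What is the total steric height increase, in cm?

34 cm of thermosteric rise

Layer 1: 2.4×10⁻⁴ × 250 × 1.2 = 0.07200 m
250–600 m: 350 × 3.2×10⁻⁴ × 1.2 = 0.13440 m
600–1500 m: 2×10⁻⁴ × 0.4 × 900 = 0.07200 m
Layer 4: 590 × 2.1×10⁻⁴ × 0.41 = 0.050799 m
1.5×10⁻⁴ × 0.22 × 420 = 0.01386 m
Δh = 0.07200 + 0.13440 + 0.07200 + 0.050799 + 0.01386 = 0.343059 m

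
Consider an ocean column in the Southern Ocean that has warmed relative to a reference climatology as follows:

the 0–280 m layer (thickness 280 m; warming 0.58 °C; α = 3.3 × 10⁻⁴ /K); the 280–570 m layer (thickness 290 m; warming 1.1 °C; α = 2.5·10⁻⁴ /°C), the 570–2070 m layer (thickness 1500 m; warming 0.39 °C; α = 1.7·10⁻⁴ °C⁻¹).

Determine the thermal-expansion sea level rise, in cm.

23.3 cm of thermosteric rise

280 × 3.3×10⁻⁴ × 0.58 = 0.053592 m
2.5×10⁻⁴ × 1.1 × 290 = 0.07975 m
1.7×10⁻⁴ × 1500 × 0.39 = 0.09945 m
Δh = 0.053592 + 0.07975 + 0.09945 = 0.232792 m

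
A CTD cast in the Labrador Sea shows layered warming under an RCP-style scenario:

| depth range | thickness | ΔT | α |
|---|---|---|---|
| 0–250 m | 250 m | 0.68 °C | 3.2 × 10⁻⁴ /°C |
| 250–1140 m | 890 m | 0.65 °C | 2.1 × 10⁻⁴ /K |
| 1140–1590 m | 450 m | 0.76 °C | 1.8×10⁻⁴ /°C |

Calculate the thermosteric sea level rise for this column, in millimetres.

240 mm of thermosteric rise

250 × 3.2×10⁻⁴ × 0.68 = 0.05440 m
890 × 0.65 × 2.1×10⁻⁴ = 0.121485 m
1.8×10⁻⁴ × 450 × 0.76 = 0.06156 m
Δh = 0.05440 + 0.121485 + 0.06156 = 0.237445 m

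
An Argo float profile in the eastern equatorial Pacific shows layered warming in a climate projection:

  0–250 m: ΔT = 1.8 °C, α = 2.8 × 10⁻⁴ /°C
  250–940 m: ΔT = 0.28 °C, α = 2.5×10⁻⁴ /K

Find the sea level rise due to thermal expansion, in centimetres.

0–250 m: 250 × 1.8 × 2.8×10⁻⁴ = 0.12600 m
250–940 m: 0.28 × 2.5×10⁻⁴ × 690 = 0.04830 m
Δh = 0.12600 + 0.04830 = 0.17430 m

Δh = 17 cm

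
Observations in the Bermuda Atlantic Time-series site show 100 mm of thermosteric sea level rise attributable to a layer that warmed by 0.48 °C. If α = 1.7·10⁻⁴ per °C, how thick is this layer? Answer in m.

H = Δh/(αΔT) = 0.1 / (1.7×10⁻⁴ × 0.48) ≈ 1225 m

1230 m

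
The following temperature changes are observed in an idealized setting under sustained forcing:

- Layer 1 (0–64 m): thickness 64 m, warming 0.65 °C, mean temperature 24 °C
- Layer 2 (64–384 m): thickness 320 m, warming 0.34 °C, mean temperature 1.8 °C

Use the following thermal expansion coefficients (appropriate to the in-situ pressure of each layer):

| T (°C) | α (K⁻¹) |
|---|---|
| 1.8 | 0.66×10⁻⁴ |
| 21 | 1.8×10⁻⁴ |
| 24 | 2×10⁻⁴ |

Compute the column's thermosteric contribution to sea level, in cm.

Δh = 1.55 cm

Layer 1 at 24 °C → α = 2×10⁻⁴ K⁻¹
Layer 2 at 1.8 °C → α = 0.66×10⁻⁴ K⁻¹
Layer 1: 64 × 2×10⁻⁴ × 0.65 = 0.00832 m
320 × 0.66×10⁻⁴ × 0.34 = 0.0071808 m
Δh = 0.00832 + 0.0071808 = 0.0155008 m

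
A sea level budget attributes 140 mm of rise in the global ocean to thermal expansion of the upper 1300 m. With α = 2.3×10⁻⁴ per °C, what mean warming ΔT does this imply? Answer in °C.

ΔT = Δh/(αH) = 0.14 / (2.3×10⁻⁴ × 1300) ≈ 0.4682 °C

about 0.468 °C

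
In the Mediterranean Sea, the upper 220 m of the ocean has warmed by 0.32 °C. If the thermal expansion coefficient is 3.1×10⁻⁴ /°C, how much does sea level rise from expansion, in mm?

Δh = αΔT·H = 3.1×10⁻⁴ × 0.32 × 220 = 0.021824 m

21.8 mm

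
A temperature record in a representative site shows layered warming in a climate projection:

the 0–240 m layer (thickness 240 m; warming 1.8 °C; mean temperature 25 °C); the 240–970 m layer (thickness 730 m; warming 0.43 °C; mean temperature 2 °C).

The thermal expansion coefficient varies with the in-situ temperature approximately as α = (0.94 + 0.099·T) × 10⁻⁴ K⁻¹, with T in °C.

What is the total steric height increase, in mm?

Δh = 180 mm

Layer 1: α = (0.94 + 0.099×25)×10⁻⁴ = 3.415×10⁻⁴ K⁻¹
Layer 2: α = (0.94 + 0.099×2)×10⁻⁴ = 1.138×10⁻⁴ K⁻¹
1.8 × 3.415×10⁻⁴ × 240 = 0.147528 m
Layer 2: 730 × 0.43 × 1.138×10⁻⁴ = 0.03572182 m
Δh = 0.147528 + 0.03572182 = 0.18324982 m ≈ 180 mm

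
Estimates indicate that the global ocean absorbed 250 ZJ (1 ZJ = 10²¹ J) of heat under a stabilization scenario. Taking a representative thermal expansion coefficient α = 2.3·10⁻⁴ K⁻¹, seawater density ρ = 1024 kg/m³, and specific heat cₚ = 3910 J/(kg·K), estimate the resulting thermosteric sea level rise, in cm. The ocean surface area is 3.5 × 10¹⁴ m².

Per unit area: Q = 250×10²¹ / (3.5×10¹⁴) ≈ 7.143×10⁸ J/m²
Δh = αQ/(ρcₚ) = 2.3×10⁻⁴ × 7.143×10⁸ / (1024 × 3910) ≈ 0.041033 m

about 4.1 cm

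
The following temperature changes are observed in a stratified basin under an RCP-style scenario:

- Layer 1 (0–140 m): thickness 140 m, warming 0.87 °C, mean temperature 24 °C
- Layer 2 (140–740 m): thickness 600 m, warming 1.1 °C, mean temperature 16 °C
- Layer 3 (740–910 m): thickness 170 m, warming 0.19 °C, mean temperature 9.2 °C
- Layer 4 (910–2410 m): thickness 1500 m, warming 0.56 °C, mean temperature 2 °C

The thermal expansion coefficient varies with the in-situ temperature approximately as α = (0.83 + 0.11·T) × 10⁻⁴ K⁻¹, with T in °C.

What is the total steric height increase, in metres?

Layer 1: α = (0.83 + 0.11×24)×10⁻⁴ = 3.47×10⁻⁴ K⁻¹
Layer 2: α = (0.83 + 0.11×16)×10⁻⁴ = 2.59×10⁻⁴ K⁻¹
Layer 3: α = (0.83 + 0.11×9.2)×10⁻⁴ = 1.842×10⁻⁴ K⁻¹
Layer 4: α = (0.83 + 0.11×2)×10⁻⁴ = 1.05×10⁻⁴ K⁻¹
Layer 1: 140 × 3.47×10⁻⁴ × 0.87 = 0.0422646 m
2.59×10⁻⁴ × 1.1 × 600 = 0.17094 m
740–910 m: 1.842×10⁻⁴ × 170 × 0.19 = 0.00594966 m
910–2410 m: 1.05×10⁻⁴ × 0.56 × 1500 = 0.08820 m
Δh = 0.0422646 + 0.17094 + 0.00594966 + 0.08820 = 0.30735426 m

about 0.31 m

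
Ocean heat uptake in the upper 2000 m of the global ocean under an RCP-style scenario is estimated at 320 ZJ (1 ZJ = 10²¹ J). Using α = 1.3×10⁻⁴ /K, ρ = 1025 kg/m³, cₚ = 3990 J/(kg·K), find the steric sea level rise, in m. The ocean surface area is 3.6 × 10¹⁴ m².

Δh ≈ 0.0283 m

Per unit area: Q = 320×10²¹ / (3.6×10¹⁴) ≈ 8.889×10⁸ J/m²
Δh = αQ/(ρcₚ) = 1.3×10⁻⁴ × 8.889×10⁸ / (1025 × 3990) ≈ 0.028255 m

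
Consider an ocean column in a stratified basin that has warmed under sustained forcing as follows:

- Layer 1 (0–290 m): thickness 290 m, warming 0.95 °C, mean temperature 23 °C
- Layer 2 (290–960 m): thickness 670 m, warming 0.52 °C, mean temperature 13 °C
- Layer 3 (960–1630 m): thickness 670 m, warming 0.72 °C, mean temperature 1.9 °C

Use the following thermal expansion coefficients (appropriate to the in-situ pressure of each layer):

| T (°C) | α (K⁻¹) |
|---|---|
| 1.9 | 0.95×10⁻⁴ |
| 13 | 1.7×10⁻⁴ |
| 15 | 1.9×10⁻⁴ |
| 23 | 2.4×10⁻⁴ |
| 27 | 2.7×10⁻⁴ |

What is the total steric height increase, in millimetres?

Layer 1 at 23 °C → α = 2.4×10⁻⁴ K⁻¹
Layer 2 at 13 °C → α = 1.7×10⁻⁴ K⁻¹
Layer 3 at 1.9 °C → α = 0.95×10⁻⁴ K⁻¹
0–290 m: 290 × 0.95 × 2.4×10⁻⁴ = 0.06612 m
Layer 2: 670 × 1.7×10⁻⁴ × 0.52 = 0.059228 m
960–1630 m: 670 × 0.72 × 0.95×10⁻⁴ = 0.045828 m
Δh = 0.06612 + 0.059228 + 0.045828 = 0.171176 m ≈ 171 mm

about 171 mm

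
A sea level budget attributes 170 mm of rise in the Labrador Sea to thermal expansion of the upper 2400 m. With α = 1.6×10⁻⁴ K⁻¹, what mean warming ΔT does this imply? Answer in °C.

about 0.443 °C

ΔT = Δh/(αH) = 0.17 / (1.6×10⁻⁴ × 2400) ≈ 0.4427 °C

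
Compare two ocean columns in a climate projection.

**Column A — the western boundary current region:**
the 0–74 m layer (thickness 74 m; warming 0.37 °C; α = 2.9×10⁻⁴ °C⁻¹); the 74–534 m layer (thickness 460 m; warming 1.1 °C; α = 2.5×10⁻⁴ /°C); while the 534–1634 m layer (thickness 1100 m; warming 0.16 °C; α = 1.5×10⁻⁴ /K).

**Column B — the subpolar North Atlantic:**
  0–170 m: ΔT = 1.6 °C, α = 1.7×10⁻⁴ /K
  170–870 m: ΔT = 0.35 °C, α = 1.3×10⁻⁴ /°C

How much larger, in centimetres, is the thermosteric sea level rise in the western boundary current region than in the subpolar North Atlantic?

A 0–74 m: 0.37 × 2.9×10⁻⁴ × 74 = 0.0079402 m
A 1.1 × 2.5×10⁻⁴ × 460 = 0.12650 m
A 534–1634 m: 1.5×10⁻⁴ × 1100 × 0.16 = 0.02640 m
A total: 0.1608402 m
B Layer 1: 170 × 1.6 × 1.7×10⁻⁴ = 0.04624 m
B 170–870 m: 1.3×10⁻⁴ × 0.35 × 700 = 0.03185 m
B total: 0.07809 m
Difference: 0.1608402 − 0.07809 = 0.0827502 m

8.28 cm larger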